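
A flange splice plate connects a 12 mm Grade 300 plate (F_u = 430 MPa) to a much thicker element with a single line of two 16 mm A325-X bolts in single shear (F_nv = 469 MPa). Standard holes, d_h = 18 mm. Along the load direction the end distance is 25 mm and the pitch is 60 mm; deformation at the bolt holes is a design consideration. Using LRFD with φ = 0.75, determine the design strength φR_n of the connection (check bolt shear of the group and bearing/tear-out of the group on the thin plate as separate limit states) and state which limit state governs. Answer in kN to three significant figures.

141 kN (bolt shear governs)

Bolt shear: A_b = π·16²/4 = 201.1 mm²; R_n = 469 × 201.1 × 2 × 1 / 1000 = 188.6 kN → 0.75 × 188.6 = 141 kN.
Bearing (1.2 l_c t F_u ≤ 2.4 d t F_u): upper limit = 2.4·16·12·430 / 1000 = 198.1 kN.
  Edge l_c = 25 − 18/2 = 16 → r_n = 99.07 kN; interior l_c = 60 − 18 = 42 → r_n = 198.1 kN.
  R_n,bearing = 1·99.07 + 1·198.1 = 297.2 kN → 0.75 × 297.2 = 223 kN.
Bolt shear governs: 141 kN.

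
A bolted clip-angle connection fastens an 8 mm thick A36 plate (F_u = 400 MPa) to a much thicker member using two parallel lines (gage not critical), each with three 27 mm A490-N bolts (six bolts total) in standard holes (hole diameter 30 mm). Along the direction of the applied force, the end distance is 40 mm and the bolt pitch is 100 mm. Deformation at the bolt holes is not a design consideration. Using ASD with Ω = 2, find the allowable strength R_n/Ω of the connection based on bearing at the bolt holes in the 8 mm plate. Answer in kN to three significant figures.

638 kN

Per bolt r_n = 1.5 l_c t F_u ≤ 3.0 d t F_u; upper limit = 3.0 × 27 × 8 × 400 / 1000 = 259.2 kN.
Edge bolt: l_c = 40 − 30/2 = 25 mm → 1.5 × 25 × 8 × 400 / 1000 = 120 → r_n = 120 kN.
Interior bolts: l_c = 100 − 30 = 70 mm → 1.5 × 70 × 8 × 400 / 1000 = 336 → r_n = 259.2 kN.
R_n = 2 × 120 + 4 × 259.2 = 1277 kN.
Allowable strength R_n/Ω = 1277 / 2 = 638 kN.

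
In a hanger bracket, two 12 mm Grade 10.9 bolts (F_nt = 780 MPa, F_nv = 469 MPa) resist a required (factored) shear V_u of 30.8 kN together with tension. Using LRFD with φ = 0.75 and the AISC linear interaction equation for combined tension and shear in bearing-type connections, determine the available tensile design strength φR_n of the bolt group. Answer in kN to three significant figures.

121 kN

A_b = π·12²/4 = 113.1 mm²; f_rv = 30.8 × 1000 / (2 × 113.1) = 136.2 MPa.
F'_nt = 1.3 F_nt − (F_nt / φF_nv) f_rv = 1.3·780 − (780/(0.75·469))·136.2 = 712.1 MPa, capped at F_nt → F'_nt = 712.1 MPa.
R_n = F'_nt · A_b · n = 712.1 × 113.1 × 2 / 1000 = 161.1 kN.
Design strength φR_n = 0.75 × 161.1 = 121 kN.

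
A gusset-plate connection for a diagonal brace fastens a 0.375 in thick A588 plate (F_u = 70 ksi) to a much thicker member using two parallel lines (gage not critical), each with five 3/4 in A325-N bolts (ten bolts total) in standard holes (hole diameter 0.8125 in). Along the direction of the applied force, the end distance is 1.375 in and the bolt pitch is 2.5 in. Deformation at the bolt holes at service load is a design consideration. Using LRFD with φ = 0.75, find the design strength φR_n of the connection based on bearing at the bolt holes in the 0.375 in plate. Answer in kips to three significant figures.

Per bolt r_n = 1.2 l_c t F_u ≤ 2.4 d t F_u; upper limit = 2.4 × 0.75 × 0.375 × 70 = 47.25 kips.
Edge bolt: l_c = 1.375 − 0.8125/2 = 0.9688 in → 1.2 × 0.9688 × 0.375 × 70 = 30.52 → r_n = 30.52 kips.
Interior bolts: l_c = 2.5 − 0.8125 = 1.688 in → 1.2 × 1.688 × 0.375 × 70 = 53.16 → r_n = 47.25 kips.
R_n = 2 × 30.52 + 8 × 47.25 = 439 kips.
Design strength φR_n = 0.75 × 439 = 329 kips.

329 kips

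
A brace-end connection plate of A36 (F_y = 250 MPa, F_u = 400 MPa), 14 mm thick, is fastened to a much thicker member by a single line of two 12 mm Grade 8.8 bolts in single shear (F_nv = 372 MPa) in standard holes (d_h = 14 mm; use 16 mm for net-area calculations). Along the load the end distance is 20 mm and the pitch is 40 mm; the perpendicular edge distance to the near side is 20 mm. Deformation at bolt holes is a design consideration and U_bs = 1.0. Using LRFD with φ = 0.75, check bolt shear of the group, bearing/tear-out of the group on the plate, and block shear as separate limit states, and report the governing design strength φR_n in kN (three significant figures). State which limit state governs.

63.1 kN (bolt shear governs)

Bolt shear: A_b = π·12²/4 = 113.1 mm²; R_n = 372 × 113.1 × 2 × 1 / 1000 = 84.14 kN → 0.75 × 84.14 = 63.1 kN.
Bearing: edge l_c = 13, r_n = 87.36 kN; interior l_c = 26, r_n = 161.3 kN; R_n = 87.36 + 1·161.3 = 248.6 kN → 186 kN.
Block shear: A_gv = 840, A_nv = 504, A_nt = 168 mm²; R_n = min(0.6F_uA_nv, 0.6F_yA_gv) + U_bs·F_u·A_nt = 188.2 kN → 141 kN.
Bolt shear governs: 63.1 kN.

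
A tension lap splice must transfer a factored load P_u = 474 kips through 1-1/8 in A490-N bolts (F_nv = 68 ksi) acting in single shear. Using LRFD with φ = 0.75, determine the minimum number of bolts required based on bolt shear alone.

10 bolts

A_b = π·1.125²/4 = 0.994 in².
Per-bolt design strength φR_n = 0.75 × 68 × 0.994 × 1 = 50.69 kips.
n ≥ 474 / 50.69 = 9.35 → use 10 bolts.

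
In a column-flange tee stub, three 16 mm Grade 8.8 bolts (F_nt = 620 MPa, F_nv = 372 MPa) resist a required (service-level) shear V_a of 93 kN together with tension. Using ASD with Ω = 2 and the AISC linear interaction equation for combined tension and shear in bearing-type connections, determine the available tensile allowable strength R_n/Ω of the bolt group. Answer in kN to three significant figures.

88.1 kN

A_b = π·16²/4 = 201.1 mm²; f_rv = 93 × 1000 / (3 × 201.1) = 154.2 MPa.
F'_nt = 1.3 F_nt − (Ω F_nt / F_nv) f_rv = 1.3·620 − (2·620/372)·154.2 = 292.1 MPa, capped at F_nt → F'_nt = 292.1 MPa.
R_n = F'_nt · A_b · n = 292.1 × 201.1 × 3 / 1000 = 176.2 kN.
Allowable strength R_n/Ω = 176.2 / 2 = 88.1 kN.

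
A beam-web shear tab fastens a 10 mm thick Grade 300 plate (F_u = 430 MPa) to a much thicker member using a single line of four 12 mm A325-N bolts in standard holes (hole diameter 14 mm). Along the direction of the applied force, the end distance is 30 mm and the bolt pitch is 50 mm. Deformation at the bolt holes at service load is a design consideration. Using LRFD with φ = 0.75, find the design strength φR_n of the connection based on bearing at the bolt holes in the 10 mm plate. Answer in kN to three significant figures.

Per bolt r_n = 1.2 l_c t F_u ≤ 2.4 d t F_u; upper limit = 2.4 × 12 × 10 × 430 / 1000 = 123.8 kN.
Edge bolt: l_c = 30 − 14/2 = 23 mm → 1.2 × 23 × 10 × 430 / 1000 = 118.7 → r_n = 118.7 kN.
Interior bolts: l_c = 50 − 14 = 36 mm → 1.2 × 36 × 10 × 430 / 1000 = 185.8 → r_n = 123.8 kN.
R_n = 1 × 118.7 + 3 × 123.8 = 490.2 kN.
Design strength φR_n = 0.75 × 490.2 = 368 kN.

368 kN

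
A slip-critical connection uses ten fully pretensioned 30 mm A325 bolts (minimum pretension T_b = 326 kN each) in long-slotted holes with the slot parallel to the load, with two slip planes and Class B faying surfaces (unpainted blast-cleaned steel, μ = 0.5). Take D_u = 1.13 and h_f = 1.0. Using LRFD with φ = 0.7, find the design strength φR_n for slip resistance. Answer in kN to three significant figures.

R_n = μ · D_u · h_f · T_b · n_s · n_b = 0.5 × 1.13 × 1.0 × 326 × 2 × 10 = 3684 kN.
Design strength φR_n = 0.7 × 3684 = 2580 kN.

2580 kN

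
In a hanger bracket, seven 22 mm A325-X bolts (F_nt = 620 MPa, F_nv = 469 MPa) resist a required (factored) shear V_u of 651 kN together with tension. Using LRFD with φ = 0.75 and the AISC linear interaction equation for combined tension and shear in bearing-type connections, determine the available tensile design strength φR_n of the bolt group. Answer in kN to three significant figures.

A_b = π·22²/4 = 380.1 mm²; f_rv = 651 × 1000 / (7 × 380.1) = 244.7 MPa.
F'_nt = 1.3 F_nt − (F_nt / φF_nv) f_rv = 1.3·620 − (620/(0.75·469))·244.7 = 374.8 MPa, capped at F_nt → F'_nt = 374.8 MPa.
R_n = F'_nt · A_b · n = 374.8 × 380.1 × 7 / 1000 = 997.2 kN.
Design strength φR_n = 0.75 × 997.2 = 748 kN.

748 kN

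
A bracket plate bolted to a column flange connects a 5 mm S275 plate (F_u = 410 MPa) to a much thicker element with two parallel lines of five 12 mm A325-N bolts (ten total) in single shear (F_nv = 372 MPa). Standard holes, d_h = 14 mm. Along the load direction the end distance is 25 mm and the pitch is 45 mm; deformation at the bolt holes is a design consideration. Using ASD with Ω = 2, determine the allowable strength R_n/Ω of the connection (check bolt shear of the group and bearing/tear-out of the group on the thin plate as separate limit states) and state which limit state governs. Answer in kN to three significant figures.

Bolt shear: A_b = π·12²/4 = 113.1 mm²; R_n = 372 × 113.1 × 10 × 1 / 1000 = 420.7 kN → 420.7 / 2 = 210 kN.
Bearing (1.2 l_c t F_u ≤ 2.4 d t F_u): upper limit = 2.4·12·5·410 / 1000 = 59.04 kN.
  Edge l_c = 25 − 14/2 = 18 → r_n = 44.28 kN; interior l_c = 45 − 14 = 31 → r_n = 59.04 kN.
  R_n,bearing = 2·44.28 + 8·59.04 = 560.9 kN → 560.9 / 2 = 280 kN.
Bolt shear governs: 210 kN.

210 kN (bolt shear governs)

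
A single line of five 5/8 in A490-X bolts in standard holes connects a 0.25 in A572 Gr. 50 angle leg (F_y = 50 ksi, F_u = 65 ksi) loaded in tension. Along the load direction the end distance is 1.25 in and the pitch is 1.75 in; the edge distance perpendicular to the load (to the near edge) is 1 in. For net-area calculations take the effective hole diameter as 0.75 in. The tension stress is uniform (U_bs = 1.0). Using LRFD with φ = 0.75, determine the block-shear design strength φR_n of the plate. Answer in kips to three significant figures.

43.3 kips

Shear plane L_v = 1.25 + 4·1.75 = 8.25 in; A_gv = 8.25 × 0.25 = 2.062 in².
A_nv = (8.25 − 4.5·0.75) × 0.25 = 1.219 in².
A_nt = (1 − 0.5·0.75) × 0.25 = 0.1562 in².
0.6 F_u A_nv = 47.53 kips; 0.6 F_y A_gv = 61.88 kips → shear rupture governs the shear term.
R_n = 47.53 + 1.0 × 65 × 0.1562 = 57.69 kips.
Design strength φR_n = 0.75 × 57.69 = 43.3 kips.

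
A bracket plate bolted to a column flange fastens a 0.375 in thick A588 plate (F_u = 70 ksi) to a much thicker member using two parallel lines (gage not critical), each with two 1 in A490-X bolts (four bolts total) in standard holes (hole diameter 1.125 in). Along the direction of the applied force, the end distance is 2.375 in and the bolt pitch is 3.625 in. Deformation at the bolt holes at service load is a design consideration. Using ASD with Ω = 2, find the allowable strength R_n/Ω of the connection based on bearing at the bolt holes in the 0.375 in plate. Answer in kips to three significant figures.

120 kips

Per bolt r_n = 1.2 l_c t F_u ≤ 2.4 d t F_u; upper limit = 2.4 × 1 × 0.375 × 70 = 63 kips.
Edge bolt: l_c = 2.375 − 1.125/2 = 1.812 in → 1.2 × 1.812 × 0.375 × 70 = 57.09 → r_n = 57.09 kips.
Interior bolts: l_c = 3.625 − 1.125 = 2.5 in → 1.2 × 2.5 × 0.375 × 70 = 78.75 → r_n = 63 kips.
R_n = 2 × 57.09 + 2 × 63 = 240.2 kips.
Allowable strength R_n/Ω = 240.2 / 2 = 120 kips.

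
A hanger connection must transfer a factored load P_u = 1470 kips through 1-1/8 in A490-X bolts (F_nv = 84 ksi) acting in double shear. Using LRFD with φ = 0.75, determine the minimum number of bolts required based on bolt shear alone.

12 bolts

A_b = π·1.125²/4 = 0.994 in².
Per-bolt design strength φR_n = 0.75 × 84 × 0.994 × 2 = 125.2 kips.
n ≥ 1470 / 125.2 = 11.74 → use 12 bolts.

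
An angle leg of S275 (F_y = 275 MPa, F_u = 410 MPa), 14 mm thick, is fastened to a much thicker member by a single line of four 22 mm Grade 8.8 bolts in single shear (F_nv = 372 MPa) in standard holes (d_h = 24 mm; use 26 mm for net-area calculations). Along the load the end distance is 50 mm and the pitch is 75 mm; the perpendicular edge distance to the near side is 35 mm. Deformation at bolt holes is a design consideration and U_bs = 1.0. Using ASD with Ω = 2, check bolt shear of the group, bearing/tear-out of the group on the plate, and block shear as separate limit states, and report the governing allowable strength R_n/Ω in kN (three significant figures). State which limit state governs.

283 kN (bolt shear governs)

Bolt shear: A_b = π·22²/4 = 380.1 mm²; R_n = 372 × 380.1 × 4 × 1 / 1000 = 565.6 kN → 565.6 / 2 = 283 kN.
Bearing: edge l_c = 38, r_n = 261.7 kN; interior l_c = 51, r_n = 303.1 kN; R_n = 261.7 + 3·303.1 = 1171 kN → 585 kN.
Block shear: A_gv = 3850, A_nv = 2576, A_nt = 308 mm²; R_n = min(0.6F_uA_nv, 0.6F_yA_gv) + U_bs·F_u·A_nt = 760 kN → 380 kN.
Bolt shear governs: 283 kN.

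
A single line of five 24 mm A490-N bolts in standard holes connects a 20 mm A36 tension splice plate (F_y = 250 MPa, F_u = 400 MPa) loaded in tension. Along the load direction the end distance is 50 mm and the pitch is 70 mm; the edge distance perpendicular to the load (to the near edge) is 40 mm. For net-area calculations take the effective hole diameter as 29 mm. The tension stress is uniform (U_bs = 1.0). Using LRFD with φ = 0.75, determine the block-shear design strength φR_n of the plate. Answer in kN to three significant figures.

871 kN

Shear plane L_v = 50 + 4·70 = 330 mm; A_gv = 330 × 20 = 6600 mm².
A_nv = (330 − 4.5·29) × 20 = 3990 mm².
A_nt = (40 − 0.5·29) × 20 = 510 mm².
0.6 F_u A_nv = 957.6 kN; 0.6 F_y A_gv = 990 kN → shear rupture governs the shear term.
R_n = 957.6 + 1.0 × 400 × 510 / 1000 = 1162 kN.
Design strength φR_n = 0.75 × 1162 = 871 kN.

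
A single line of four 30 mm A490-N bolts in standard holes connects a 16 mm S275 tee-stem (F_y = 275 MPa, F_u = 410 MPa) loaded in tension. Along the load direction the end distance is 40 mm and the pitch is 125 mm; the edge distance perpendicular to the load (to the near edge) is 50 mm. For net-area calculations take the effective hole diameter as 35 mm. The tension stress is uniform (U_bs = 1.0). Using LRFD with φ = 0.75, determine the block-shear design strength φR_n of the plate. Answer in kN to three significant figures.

982 kN

Shear plane L_v = 40 + 3·125 = 415 mm; A_gv = 415 × 16 = 6640 mm².
A_nv = (415 − 3.5·35) × 16 = 4680 mm².
A_nt = (50 − 0.5·35) × 16 = 520 mm².
0.6 F_u A_nv = 1151 kN; 0.6 F_y A_gv = 1096 kN → shear yielding governs the shear term.
R_n = 1096 + 1.0 × 410 × 520 / 1000 = 1309 kN.
Design strength φR_n = 0.75 × 1309 = 982 kN.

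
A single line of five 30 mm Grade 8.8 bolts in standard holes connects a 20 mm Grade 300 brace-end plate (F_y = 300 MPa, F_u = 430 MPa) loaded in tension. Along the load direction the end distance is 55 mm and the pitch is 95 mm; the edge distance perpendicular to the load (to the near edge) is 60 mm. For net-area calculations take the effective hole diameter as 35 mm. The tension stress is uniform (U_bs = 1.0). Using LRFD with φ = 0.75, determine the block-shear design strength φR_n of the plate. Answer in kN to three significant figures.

Shear plane L_v = 55 + 4·95 = 435 mm; A_gv = 435 × 20 = 8700 mm².
A_nv = (435 − 4.5·35) × 20 = 5550 mm².
A_nt = (60 − 0.5·35) × 20 = 850 mm².
0.6 F_u A_nv = 1432 kN; 0.6 F_y A_gv = 1566 kN → shear rupture governs the shear term.
R_n = 1432 + 1.0 × 430 × 850 / 1000 = 1797 kN.
Design strength φR_n = 0.75 × 1797 = 1350 kN.

1350 kN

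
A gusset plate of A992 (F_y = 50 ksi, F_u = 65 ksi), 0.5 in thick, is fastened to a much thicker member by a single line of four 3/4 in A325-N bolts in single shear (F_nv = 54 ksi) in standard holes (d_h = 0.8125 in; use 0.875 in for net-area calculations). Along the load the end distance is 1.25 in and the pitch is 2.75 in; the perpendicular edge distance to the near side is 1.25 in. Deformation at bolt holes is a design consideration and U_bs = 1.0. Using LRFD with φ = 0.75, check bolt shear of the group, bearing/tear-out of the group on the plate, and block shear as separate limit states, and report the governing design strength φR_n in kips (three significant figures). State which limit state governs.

71.6 kips (bolt shear governs)

Bolt shear: A_b = π·0.75²/4 = 0.4418 in²; R_n = 54 × 0.4418 × 4 × 1 = 95.43 kips → 0.75 × 95.43 = 71.6 kips.
Bearing: edge l_c = 0.8438, r_n = 32.91 kips; interior l_c = 1.938, r_n = 58.5 kips; R_n = 32.91 + 3·58.5 = 208.4 kips → 156 kips.
Block shear: A_gv = 4.75, A_nv = 3.219, A_nt = 0.4062 in²; R_n = min(0.6F_uA_nv, 0.6F_yA_gv) + U_bs·F_u·A_nt = 151.9 kips → 114 kips.
Bolt shear governs: 71.6 kips.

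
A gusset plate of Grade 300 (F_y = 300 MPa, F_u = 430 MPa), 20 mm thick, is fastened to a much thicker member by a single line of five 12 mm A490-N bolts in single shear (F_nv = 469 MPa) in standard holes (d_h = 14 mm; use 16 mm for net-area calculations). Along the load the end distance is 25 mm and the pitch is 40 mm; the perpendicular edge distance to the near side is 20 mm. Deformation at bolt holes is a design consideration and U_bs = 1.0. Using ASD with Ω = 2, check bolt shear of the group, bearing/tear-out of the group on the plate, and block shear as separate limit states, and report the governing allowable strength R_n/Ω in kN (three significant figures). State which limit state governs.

Bolt shear: A_b = π·12²/4 = 113.1 mm²; R_n = 469 × 113.1 × 5 × 1 / 1000 = 265.2 kN → 265.2 / 2 = 133 kN.
Bearing: edge l_c = 18, r_n = 185.8 kN; interior l_c = 26, r_n = 247.7 kN; R_n = 185.8 + 4·247.7 = 1176 kN → 588 kN.
Block shear: A_gv = 3700, A_nv = 2260, A_nt = 240 mm²; R_n = min(0.6F_uA_nv, 0.6F_yA_gv) + U_bs·F_u·A_nt = 686.3 kN → 343 kN.
Bolt shear governs: 133 kN.

133 kN (bolt shear governs)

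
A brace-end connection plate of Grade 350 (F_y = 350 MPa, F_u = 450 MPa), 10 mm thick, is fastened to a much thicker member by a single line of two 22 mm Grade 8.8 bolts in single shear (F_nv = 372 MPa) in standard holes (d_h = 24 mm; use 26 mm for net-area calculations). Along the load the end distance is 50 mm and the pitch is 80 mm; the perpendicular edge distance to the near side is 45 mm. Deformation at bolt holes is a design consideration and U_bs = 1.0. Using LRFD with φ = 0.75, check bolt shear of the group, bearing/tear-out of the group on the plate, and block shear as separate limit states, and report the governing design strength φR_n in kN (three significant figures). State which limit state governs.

Bolt shear: A_b = π·22²/4 = 380.1 mm²; R_n = 372 × 380.1 × 2 × 1 / 1000 = 282.8 kN → 0.75 × 282.8 = 212 kN.
Bearing: edge l_c = 38, r_n = 205.2 kN; interior l_c = 56, r_n = 237.6 kN; R_n = 205.2 + 1·237.6 = 442.8 kN → 332 kN.
Block shear: A_gv = 1300, A_nv = 910, A_nt = 320 mm²; R_n = min(0.6F_uA_nv, 0.6F_yA_gv) + U_bs·F_u·A_nt = 389.7 kN → 292 kN.
Bolt shear governs: 212 kN.

212 kN (bolt shear governs)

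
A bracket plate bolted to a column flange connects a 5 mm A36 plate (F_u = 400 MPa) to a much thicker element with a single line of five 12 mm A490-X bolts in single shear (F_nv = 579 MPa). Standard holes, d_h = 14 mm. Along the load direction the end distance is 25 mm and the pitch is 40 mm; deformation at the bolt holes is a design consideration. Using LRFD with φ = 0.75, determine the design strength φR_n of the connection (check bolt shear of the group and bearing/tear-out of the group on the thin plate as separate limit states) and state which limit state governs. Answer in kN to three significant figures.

205 kN (bearing governs)

Bolt shear: A_b = π·12²/4 = 113.1 mm²; R_n = 579 × 113.1 × 5 × 1 / 1000 = 327.4 kN → 0.75 × 327.4 = 246 kN.
Bearing (1.2 l_c t F_u ≤ 2.4 d t F_u): upper limit = 2.4·12·5·400 / 1000 = 57.6 kN.
  Edge l_c = 25 − 14/2 = 18 → r_n = 43.2 kN; interior l_c = 40 − 14 = 26 → r_n = 57.6 kN.
  R_n,bearing = 1·43.2 + 4·57.6 = 273.6 kN → 0.75 × 273.6 = 205 kN.
Bearing governs: 205 kN.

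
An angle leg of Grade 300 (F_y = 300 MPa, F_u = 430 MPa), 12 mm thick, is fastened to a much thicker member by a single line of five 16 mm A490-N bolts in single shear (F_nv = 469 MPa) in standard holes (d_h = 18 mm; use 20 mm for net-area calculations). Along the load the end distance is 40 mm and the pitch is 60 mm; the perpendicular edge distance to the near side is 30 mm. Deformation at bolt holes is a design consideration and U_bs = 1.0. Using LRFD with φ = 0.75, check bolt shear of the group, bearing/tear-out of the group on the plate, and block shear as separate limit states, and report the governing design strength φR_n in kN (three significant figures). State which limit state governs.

354 kN (bolt shear governs)

Bolt shear: A_b = π·16²/4 = 201.1 mm²; R_n = 469 × 201.1 × 5 × 1 / 1000 = 471.5 kN → 0.75 × 471.5 = 354 kN.
Bearing: edge l_c = 31, r_n = 192 kN; interior l_c = 42, r_n = 198.1 kN; R_n = 192 + 4·198.1 = 984.5 kN → 738 kN.
Block shear: A_gv = 3360, A_nv = 2280, A_nt = 240 mm²; R_n = min(0.6F_uA_nv, 0.6F_yA_gv) + U_bs·F_u·A_nt = 691.4 kN → 519 kN.
Bolt shear governs: 354 kN.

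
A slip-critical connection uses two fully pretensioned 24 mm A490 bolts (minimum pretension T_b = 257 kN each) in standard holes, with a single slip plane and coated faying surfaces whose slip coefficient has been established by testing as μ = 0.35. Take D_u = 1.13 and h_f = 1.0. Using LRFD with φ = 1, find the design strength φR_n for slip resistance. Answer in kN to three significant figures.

R_n = μ · D_u · h_f · T_b · n_s · n_b = 0.35 × 1.13 × 1.0 × 257 × 1 × 2 = 203.3 kN.
Design strength φR_n = 1 × 203.3 = 203 kN.

203 kN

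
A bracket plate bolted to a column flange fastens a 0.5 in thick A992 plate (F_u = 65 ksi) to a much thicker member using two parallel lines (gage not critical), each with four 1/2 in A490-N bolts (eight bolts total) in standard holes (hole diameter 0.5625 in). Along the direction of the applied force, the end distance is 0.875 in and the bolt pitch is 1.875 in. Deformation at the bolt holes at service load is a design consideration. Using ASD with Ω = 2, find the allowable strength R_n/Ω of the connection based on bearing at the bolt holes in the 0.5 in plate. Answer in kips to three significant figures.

Per bolt r_n = 1.2 l_c t F_u ≤ 2.4 d t F_u; upper limit = 2.4 × 0.5 × 0.5 × 65 = 39 kips.
Edge bolt: l_c = 0.875 − 0.5625/2 = 0.5938 in → 1.2 × 0.5938 × 0.5 × 65 = 23.16 → r_n = 23.16 kips.
Interior bolts: l_c = 1.875 − 0.5625 = 1.312 in → 1.2 × 1.312 × 0.5 × 65 = 51.19 → r_n = 39 kips.
R_n = 2 × 23.16 + 6 × 39 = 280.3 kips.
Allowable strength R_n/Ω = 280.3 / 2 = 140 kips.

140 kips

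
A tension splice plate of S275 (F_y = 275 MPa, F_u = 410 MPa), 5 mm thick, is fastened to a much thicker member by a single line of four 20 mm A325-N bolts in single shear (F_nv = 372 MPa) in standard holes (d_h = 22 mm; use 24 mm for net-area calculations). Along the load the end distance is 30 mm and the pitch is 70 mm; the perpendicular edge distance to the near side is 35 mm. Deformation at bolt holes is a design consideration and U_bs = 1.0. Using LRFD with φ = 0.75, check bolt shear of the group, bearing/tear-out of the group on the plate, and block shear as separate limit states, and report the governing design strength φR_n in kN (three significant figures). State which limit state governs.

Bolt shear: A_b = π·20²/4 = 314.2 mm²; R_n = 372 × 314.2 × 4 × 1 / 1000 = 467.5 kN → 0.75 × 467.5 = 351 kN.
Bearing: edge l_c = 19, r_n = 46.74 kN; interior l_c = 48, r_n = 98.4 kN; R_n = 46.74 + 3·98.4 = 341.9 kN → 256 kN.
Block shear: A_gv = 1200, A_nv = 780, A_nt = 115 mm²; R_n = min(0.6F_uA_nv, 0.6F_yA_gv) + U_bs·F_u·A_nt = 239 kN → 179 kN.
Block shear governs: 179 kN.

179 kN (block shear governs)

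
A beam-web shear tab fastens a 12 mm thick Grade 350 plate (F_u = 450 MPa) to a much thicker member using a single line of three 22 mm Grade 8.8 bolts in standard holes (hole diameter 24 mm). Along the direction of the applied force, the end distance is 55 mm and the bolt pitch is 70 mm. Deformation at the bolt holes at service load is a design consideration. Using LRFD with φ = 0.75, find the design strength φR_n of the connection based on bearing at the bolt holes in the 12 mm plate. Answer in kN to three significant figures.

Per bolt r_n = 1.2 l_c t F_u ≤ 2.4 d t F_u; upper limit = 2.4 × 22 × 12 × 450 / 1000 = 285.1 kN.
Edge bolt: l_c = 55 − 24/2 = 43 mm → 1.2 × 43 × 12 × 450 / 1000 = 278.6 → r_n = 278.6 kN.
Interior bolts: l_c = 70 − 24 = 46 mm → 1.2 × 46 × 12 × 450 / 1000 = 298.1 → r_n = 285.1 kN.
R_n = 1 × 278.6 + 2 × 285.1 = 848.9 kN.
Design strength φR_n = 0.75 × 848.9 = 637 kN.

637 kN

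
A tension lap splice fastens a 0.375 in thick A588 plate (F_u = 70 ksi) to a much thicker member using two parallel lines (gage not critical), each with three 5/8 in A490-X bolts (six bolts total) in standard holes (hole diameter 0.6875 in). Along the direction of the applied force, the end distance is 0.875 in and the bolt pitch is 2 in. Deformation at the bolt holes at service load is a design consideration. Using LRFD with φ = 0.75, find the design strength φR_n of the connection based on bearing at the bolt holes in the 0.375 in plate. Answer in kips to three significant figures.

Per bolt r_n = 1.2 l_c t F_u ≤ 2.4 d t F_u; upper limit = 2.4 × 0.625 × 0.375 × 70 = 39.38 kips.
Edge bolt: l_c = 0.875 − 0.6875/2 = 0.5312 in → 1.2 × 0.5312 × 0.375 × 70 = 16.73 → r_n = 16.73 kips.
Interior bolts: l_c = 2 − 0.6875 = 1.312 in → 1.2 × 1.312 × 0.375 × 70 = 41.34 → r_n = 39.38 kips.
R_n = 2 × 16.73 + 4 × 39.38 = 191 kips.
Design strength φR_n = 0.75 × 191 = 143 kips.

143 kips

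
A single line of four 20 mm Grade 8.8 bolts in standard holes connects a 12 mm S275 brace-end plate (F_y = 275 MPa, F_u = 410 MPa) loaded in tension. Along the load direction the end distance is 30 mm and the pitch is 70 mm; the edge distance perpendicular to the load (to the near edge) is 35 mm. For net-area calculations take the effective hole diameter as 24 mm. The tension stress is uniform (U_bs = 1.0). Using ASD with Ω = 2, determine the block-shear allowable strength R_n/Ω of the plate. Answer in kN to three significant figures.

287 kN

Shear plane L_v = 30 + 3·70 = 240 mm; A_gv = 240 × 12 = 2880 mm².
A_nv = (240 − 3.5·24) × 12 = 1872 mm².
A_nt = (35 − 0.5·24) × 12 = 276 mm².
0.6 F_u A_nv = 460.5 kN; 0.6 F_y A_gv = 475.2 kN → shear rupture governs the shear term.
R_n = 460.5 + 1.0 × 410 × 276 / 1000 = 573.7 kN.
Allowable strength R_n/Ω = 573.7 / 2 = 287 kN.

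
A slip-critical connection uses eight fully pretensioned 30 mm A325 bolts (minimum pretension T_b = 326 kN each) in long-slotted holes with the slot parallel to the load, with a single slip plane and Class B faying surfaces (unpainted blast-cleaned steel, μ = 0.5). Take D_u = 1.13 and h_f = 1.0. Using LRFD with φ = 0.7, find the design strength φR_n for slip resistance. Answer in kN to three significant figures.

R_n = μ · D_u · h_f · T_b · n_s · n_b = 0.5 × 1.13 × 1.0 × 326 × 1 × 8 = 1474 kN.
Design strength φR_n = 0.7 × 1474 = 1030 kN.

1030 kN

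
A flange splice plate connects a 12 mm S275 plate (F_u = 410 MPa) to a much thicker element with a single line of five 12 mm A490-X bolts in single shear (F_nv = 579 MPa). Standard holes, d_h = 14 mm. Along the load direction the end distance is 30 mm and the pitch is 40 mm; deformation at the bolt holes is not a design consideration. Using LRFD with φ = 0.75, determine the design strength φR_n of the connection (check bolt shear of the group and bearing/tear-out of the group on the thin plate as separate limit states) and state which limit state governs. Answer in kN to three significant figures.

246 kN (bolt shear governs)

Bolt shear: A_b = π·12²/4 = 113.1 mm²; R_n = 579 × 113.1 × 5 × 1 / 1000 = 327.4 kN → 0.75 × 327.4 = 246 kN.
Bearing (1.5 l_c t F_u ≤ 3.0 d t F_u): upper limit = 3.0·12·12·410 / 1000 = 177.1 kN.
  Edge l_c = 30 − 14/2 = 23 → r_n = 169.7 kN; interior l_c = 40 − 14 = 26 → r_n = 177.1 kN.
  R_n,bearing = 1·169.7 + 4·177.1 = 878.2 kN → 0.75 × 878.2 = 659 kN.
Bolt shear governs: 246 kN.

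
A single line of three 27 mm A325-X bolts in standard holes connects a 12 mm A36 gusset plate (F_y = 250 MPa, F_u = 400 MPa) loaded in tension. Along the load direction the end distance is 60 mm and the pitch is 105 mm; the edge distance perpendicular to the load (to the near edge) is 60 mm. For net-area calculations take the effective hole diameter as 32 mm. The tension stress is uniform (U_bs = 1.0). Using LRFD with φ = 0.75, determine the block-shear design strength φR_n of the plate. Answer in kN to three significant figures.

523 kN

Shear plane L_v = 60 + 2·105 = 270 mm; A_gv = 270 × 12 = 3240 mm².
A_nv = (270 − 2.5·32) × 12 = 2280 mm².
A_nt = (60 − 0.5·32) × 12 = 528 mm².
0.6 F_u A_nv = 547.2 kN; 0.6 F_y A_gv = 486 kN → shear yielding governs the shear term.
R_n = 486 + 1.0 × 400 × 528 / 1000 = 697.2 kN.
Design strength φR_n = 0.75 × 697.2 = 523 kN.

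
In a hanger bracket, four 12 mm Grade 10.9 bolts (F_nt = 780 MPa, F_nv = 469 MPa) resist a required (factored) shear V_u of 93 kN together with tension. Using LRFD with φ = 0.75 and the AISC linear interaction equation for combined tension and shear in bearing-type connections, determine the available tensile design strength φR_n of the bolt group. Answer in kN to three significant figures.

A_b = π·12²/4 = 113.1 mm²; f_rv = 93 × 1000 / (4 × 113.1) = 205.6 MPa.
F'_nt = 1.3 F_nt − (F_nt / φF_nv) f_rv = 1.3·780 − (780/(0.75·469))·205.6 = 558.1 MPa, capped at F_nt → F'_nt = 558.1 MPa.
R_n = F'_nt · A_b · n = 558.1 × 113.1 × 4 / 1000 = 252.5 kN.
Design strength φR_n = 0.75 × 252.5 = 189 kN.

189 kN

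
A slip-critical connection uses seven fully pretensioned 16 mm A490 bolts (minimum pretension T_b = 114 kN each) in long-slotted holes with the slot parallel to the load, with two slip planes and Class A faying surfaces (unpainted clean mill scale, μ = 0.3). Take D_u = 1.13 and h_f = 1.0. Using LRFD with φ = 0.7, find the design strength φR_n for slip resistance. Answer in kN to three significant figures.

379 kN

R_n = μ · D_u · h_f · T_b · n_s · n_b = 0.3 × 1.13 × 1.0 × 114 × 2 × 7 = 541 kN.
Design strength φR_n = 0.7 × 541 = 379 kN.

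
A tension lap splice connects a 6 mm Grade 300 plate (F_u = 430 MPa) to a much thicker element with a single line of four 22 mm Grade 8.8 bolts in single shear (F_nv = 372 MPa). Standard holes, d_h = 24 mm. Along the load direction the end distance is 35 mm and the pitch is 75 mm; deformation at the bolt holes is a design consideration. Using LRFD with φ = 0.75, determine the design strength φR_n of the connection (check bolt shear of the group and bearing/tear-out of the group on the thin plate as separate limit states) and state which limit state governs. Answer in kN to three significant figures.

360 kN (bearing governs)

Bolt shear: A_b = π·22²/4 = 380.1 mm²; R_n = 372 × 380.1 × 4 × 1 / 1000 = 565.6 kN → 0.75 × 565.6 = 424 kN.
Bearing (1.2 l_c t F_u ≤ 2.4 d t F_u): upper limit = 2.4·22·6·430 / 1000 = 136.2 kN.
  Edge l_c = 35 − 24/2 = 23 → r_n = 71.21 kN; interior l_c = 75 − 24 = 51 → r_n = 136.2 kN.
  R_n,bearing = 1·71.21 + 3·136.2 = 479.9 kN → 0.75 × 479.9 = 360 kN.
Bearing governs: 360 kN.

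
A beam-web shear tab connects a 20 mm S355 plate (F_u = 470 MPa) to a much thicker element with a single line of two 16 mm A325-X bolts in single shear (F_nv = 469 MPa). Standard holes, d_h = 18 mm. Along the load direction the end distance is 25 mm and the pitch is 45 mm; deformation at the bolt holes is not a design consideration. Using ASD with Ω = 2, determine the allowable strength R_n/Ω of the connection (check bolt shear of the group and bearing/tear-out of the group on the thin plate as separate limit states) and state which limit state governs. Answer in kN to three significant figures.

94.3 kN (bolt shear governs)

Bolt shear: A_b = π·16²/4 = 201.1 mm²; R_n = 469 × 201.1 × 2 × 1 / 1000 = 188.6 kN → 188.6 / 2 = 94.3 kN.
Bearing (1.5 l_c t F_u ≤ 3.0 d t F_u): upper limit = 3.0·16·20·470 / 1000 = 451.2 kN.
  Edge l_c = 25 − 18/2 = 16 → r_n = 225.6 kN; interior l_c = 45 − 18 = 27 → r_n = 380.7 kN.
  R_n,bearing = 1·225.6 + 1·380.7 = 606.3 kN → 606.3 / 2 = 303 kN.
Bolt shear governs: 94.3 kN.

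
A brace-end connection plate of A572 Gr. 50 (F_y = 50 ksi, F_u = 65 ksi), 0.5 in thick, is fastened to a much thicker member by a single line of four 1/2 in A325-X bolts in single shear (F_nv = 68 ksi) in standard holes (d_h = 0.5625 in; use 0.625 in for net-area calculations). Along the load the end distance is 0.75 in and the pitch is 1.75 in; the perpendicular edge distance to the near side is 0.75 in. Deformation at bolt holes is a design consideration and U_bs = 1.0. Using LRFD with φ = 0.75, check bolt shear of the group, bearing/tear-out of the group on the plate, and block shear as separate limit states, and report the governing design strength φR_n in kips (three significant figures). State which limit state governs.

40.1 kips (bolt shear governs)

Bolt shear: A_b = π·0.5²/4 = 0.1963 in²; R_n = 68 × 0.1963 × 4 × 1 = 53.41 kips → 0.75 × 53.41 = 40.1 kips.
Bearing: edge l_c = 0.4688, r_n = 18.28 kips; interior l_c = 1.188, r_n = 39 kips; R_n = 18.28 + 3·39 = 135.3 kips → 101 kips.
Block shear: A_gv = 3, A_nv = 1.906, A_nt = 0.2188 in²; R_n = min(0.6F_uA_nv, 0.6F_yA_gv) + U_bs·F_u·A_nt = 88.56 kips → 66.4 kips.
Bolt shear governs: 40.1 kips.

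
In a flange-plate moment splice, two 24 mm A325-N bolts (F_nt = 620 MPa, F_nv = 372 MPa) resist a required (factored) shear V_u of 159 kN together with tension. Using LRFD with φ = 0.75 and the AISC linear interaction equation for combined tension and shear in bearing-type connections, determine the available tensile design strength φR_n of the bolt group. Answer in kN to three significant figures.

282 kN

A_b = π·24²/4 = 452.4 mm²; f_rv = 159 × 1000 / (2 × 452.4) = 175.7 MPa.
F'_nt = 1.3 F_nt − (F_nt / φF_nv) f_rv = 1.3·620 − (620/(0.75·372))·175.7 = 415.5 MPa, capped at F_nt → F'_nt = 415.5 MPa.
R_n = F'_nt · A_b · n = 415.5 × 452.4 × 2 / 1000 = 375.9 kN.
Design strength φR_n = 0.75 × 375.9 = 282 kN.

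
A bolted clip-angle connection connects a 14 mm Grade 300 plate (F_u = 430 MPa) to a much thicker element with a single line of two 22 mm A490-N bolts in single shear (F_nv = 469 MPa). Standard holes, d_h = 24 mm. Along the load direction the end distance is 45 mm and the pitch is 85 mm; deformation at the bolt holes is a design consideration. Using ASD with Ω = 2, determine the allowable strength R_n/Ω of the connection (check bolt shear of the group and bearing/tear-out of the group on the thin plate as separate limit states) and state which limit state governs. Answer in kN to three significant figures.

Bolt shear: A_b = π·22²/4 = 380.1 mm²; R_n = 469 × 380.1 × 2 × 1 / 1000 = 356.6 kN → 356.6 / 2 = 178 kN.
Bearing (1.2 l_c t F_u ≤ 2.4 d t F_u): upper limit = 2.4·22·14·430 / 1000 = 317.9 kN.
  Edge l_c = 45 − 24/2 = 33 → r_n = 238.4 kN; interior l_c = 85 − 24 = 61 → r_n = 317.9 kN.
  R_n,bearing = 1·238.4 + 1·317.9 = 556.2 kN → 556.2 / 2 = 278 kN.
Bolt shear governs: 178 kN.

178 kN (bolt shear governs)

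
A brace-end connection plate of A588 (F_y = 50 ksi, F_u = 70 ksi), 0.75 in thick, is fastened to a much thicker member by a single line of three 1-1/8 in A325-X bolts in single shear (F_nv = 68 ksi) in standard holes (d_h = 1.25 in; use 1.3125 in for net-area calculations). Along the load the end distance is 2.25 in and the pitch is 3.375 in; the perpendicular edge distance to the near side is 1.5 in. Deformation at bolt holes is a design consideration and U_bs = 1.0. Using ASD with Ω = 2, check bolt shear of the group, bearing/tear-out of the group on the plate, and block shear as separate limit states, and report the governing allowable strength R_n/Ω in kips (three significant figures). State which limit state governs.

101 kips (bolt shear governs)

Bolt shear: A_b = π·1.125²/4 = 0.994 in²; R_n = 68 × 0.994 × 3 × 1 = 202.8 kips → 202.8 / 2 = 101 kips.
Bearing: edge l_c = 1.625, r_n = 102.4 kips; interior l_c = 2.125, r_n = 133.9 kips; R_n = 102.4 + 2·133.9 = 370.1 kips → 185 kips.
Block shear: A_gv = 6.75, A_nv = 4.289, A_nt = 0.6328 in²; R_n = min(0.6F_uA_nv, 0.6F_yA_gv) + U_bs·F_u·A_nt = 224.4 kips → 112 kips.
Bolt shear governs: 101 kips.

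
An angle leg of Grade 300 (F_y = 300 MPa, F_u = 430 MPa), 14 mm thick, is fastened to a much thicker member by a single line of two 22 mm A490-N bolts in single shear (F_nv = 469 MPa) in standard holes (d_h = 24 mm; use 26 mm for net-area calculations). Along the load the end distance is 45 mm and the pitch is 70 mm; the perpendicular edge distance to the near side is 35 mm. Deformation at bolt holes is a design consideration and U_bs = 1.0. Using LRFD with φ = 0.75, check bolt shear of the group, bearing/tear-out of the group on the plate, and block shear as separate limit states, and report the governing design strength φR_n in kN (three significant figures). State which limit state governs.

267 kN (bolt shear governs)

Bolt shear: A_b = π·22²/4 = 380.1 mm²; R_n = 469 × 380.1 × 2 × 1 / 1000 = 356.6 kN → 0.75 × 356.6 = 267 kN.
Bearing: edge l_c = 33, r_n = 238.4 kN; interior l_c = 46, r_n = 317.9 kN; R_n = 238.4 + 1·317.9 = 556.2 kN → 417 kN.
Block shear: A_gv = 1610, A_nv = 1064, A_nt = 308 mm²; R_n = min(0.6F_uA_nv, 0.6F_yA_gv) + U_bs·F_u·A_nt = 407 kN → 305 kN.
Bolt shear governs: 267 kN.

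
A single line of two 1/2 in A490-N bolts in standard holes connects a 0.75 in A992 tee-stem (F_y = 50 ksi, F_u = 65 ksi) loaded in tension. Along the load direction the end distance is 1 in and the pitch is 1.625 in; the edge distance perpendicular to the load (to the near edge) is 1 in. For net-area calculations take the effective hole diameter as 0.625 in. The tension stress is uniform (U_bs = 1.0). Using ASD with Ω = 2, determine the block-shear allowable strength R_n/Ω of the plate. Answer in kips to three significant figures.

41.4 kips

Shear plane L_v = 1 + 1·1.625 = 2.625 in; A_gv = 2.625 × 0.75 = 1.969 in².
A_nv = (2.625 − 1.5·0.625) × 0.75 = 1.266 in².
A_nt = (1 − 0.5·0.625) × 0.75 = 0.5156 in².
0.6 F_u A_nv = 49.36 kips; 0.6 F_y A_gv = 59.06 kips → shear rupture governs the shear term.
R_n = 49.36 + 1.0 × 65 × 0.5156 = 82.88 kips.
Allowable strength R_n/Ω = 82.88 / 2 = 41.4 kips.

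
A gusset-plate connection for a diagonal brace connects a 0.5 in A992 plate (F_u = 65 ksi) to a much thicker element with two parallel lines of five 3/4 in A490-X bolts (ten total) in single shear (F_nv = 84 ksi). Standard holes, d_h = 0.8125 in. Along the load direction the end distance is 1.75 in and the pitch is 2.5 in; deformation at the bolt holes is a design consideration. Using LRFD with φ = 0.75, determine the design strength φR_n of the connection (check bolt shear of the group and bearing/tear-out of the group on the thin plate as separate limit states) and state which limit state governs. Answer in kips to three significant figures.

278 kips (bolt shear governs)

Bolt shear: A_b = π·0.75²/4 = 0.4418 in²; R_n = 84 × 0.4418 × 10 × 1 = 371.1 kips → 0.75 × 371.1 = 278 kips.
Bearing (1.2 l_c t F_u ≤ 2.4 d t F_u): upper limit = 2.4·0.75·0.5·65 = 58.5 kips.
  Edge l_c = 1.75 − 0.8125/2 = 1.344 → r_n = 52.41 kips; interior l_c = 2.5 − 0.8125 = 1.688 → r_n = 58.5 kips.
  R_n,bearing = 2·52.41 + 8·58.5 = 572.8 kips → 0.75 × 572.8 = 430 kips.
Bolt shear governs: 278 kips.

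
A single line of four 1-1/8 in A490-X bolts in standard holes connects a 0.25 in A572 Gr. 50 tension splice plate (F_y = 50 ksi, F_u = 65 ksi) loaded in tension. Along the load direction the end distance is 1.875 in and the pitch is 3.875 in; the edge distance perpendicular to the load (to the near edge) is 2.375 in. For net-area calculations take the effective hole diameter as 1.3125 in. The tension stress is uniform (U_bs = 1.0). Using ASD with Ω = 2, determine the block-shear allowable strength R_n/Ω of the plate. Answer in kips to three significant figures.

Shear plane L_v = 1.875 + 3·3.875 = 13.5 in; A_gv = 13.5 × 0.25 = 3.375 in².
A_nv = (13.5 − 3.5·1.3125) × 0.25 = 2.227 in².
A_nt = (2.375 − 0.5·1.3125) × 0.25 = 0.4297 in².
0.6 F_u A_nv = 86.84 kips; 0.6 F_y A_gv = 101.2 kips → shear rupture governs the shear term.
R_n = 86.84 + 1.0 × 65 × 0.4297 = 114.8 kips.
Allowable strength R_n/Ω = 114.8 / 2 = 57.4 kips.

57.4 kips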